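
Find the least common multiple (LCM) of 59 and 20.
1180

First find GCD(59, 20) using the Euclidean algorithm:
59 = 2 × 20 + 19
20 = 1 × 19 + 1
19 = 19 × 1 + 0
GCD(59, 20) = 1

LCM formula: LCM(a, b) = (a × b) / GCD(a, b)
LCM(59, 20) = (59 × 20) / 1
LCM(59, 20) = 1180 / 1
LCM(59, 20) = 1180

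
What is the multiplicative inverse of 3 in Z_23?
3^(-1) ≡ 8 (mod 23). Verification: 3 × 8 = 24 ≡ 1 (mod 23)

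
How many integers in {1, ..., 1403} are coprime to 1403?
1320

Prime factorization: 1403 = 23 × 61
Using the formula φ(n) = n × Π(1 - 1/p) for each prime factor p:
φ(1403) = 1403 × (1 - 1/23) × (1 - 1/61)
φ(1403) = 1320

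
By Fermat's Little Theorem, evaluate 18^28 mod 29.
By Fermat's Little Theorem, 18^{28} ≡ 1 (mod 29) since 29 is prime and gcd(18, 29) = 1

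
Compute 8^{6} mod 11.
3

Using successive squaring:
Binary expansion of 6: 110
Powers of 8 mod 11 (each is the square of the previous):
  8^1 ≡ 8 (mod 11)
  8^2 ≡ 8² = 64 ≡ 9 (mod 11)
  8^4 ≡ 9² = 81 ≡ 4 (mod 11)
6 = 4 + 2, so 8^6 = 8^4 × 8^2 ≡ 4 × 9 (mod 11)
Multiplying step by step:
  4 × 9 = 36 ≡ 3 (mod 11)
Result: 8^6 ≡ 3 (mod 11)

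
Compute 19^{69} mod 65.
44

Using successive squaring:
Binary expansion of 69: 1000101
Powers of 19 mod 65 (each is the square of the previous):
  19^1 ≡ 19 (mod 65)
  19^2 ≡ 19² = 361 ≡ 36 (mod 65)
  19^4 ≡ 36² = 1296 ≡ 61 (mod 65)
  19^8 ≡ 61² = 3721 ≡ 16 (mod 65)
  19^16 ≡ 16² = 256 ≡ 61 (mod 65)
  19^32 ≡ 61² = 3721 ≡ 16 (mod 65)
  19^64 ≡ 16² = 256 ≡ 61 (mod 65)
69 = 64 + 4 + 1, so 19^69 = 19^64 × 19^4 × 19^1 ≡ 61 × 61 × 19 (mod 65)
Multiplying step by step:
  61 × 61 = 3721 ≡ 16 (mod 65)
  16 × 19 = 304 ≡ 44 (mod 65)
Result: 19^69 ≡ 44 (mod 65)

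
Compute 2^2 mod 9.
2 = 2 (binary 10). Repeated squaring mod 9: 2^1 ≡ 2; 2^2 ≡ 2² = 4 ≡ 4. So 2^2 ≡ 4 (mod 9).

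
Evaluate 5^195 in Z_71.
Using Fermat: 5^{70} ≡ 1 (mod 71). 195 ≡ 55 (mod 70). So 5^{195} ≡ 5^{55} ≡ 1 (mod 71)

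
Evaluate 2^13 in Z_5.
Using Fermat: 2^{4} ≡ 1 (mod 5). 13 ≡ 1 (mod 4). So 2^{13} ≡ 2^{1} ≡ 2 (mod 5)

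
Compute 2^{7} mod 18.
2

Using successive squaring:
Binary expansion of 7: 111
Powers of 2 mod 18 (each is the square of the previous):
  2^1 ≡ 2 (mod 18)
  2^2 ≡ 2² = 4 ≡ 4 (mod 18)
  2^4 ≡ 4² = 16 ≡ 16 (mod 18)
7 = 4 + 2 + 1, so 2^7 = 2^4 × 2^2 × 2^1 ≡ 16 × 4 × 2 (mod 18)
Multiplying step by step:
  16 × 4 = 64 ≡ 10 (mod 18)
  10 × 2 = 20 ≡ 2 (mod 18)
Result: 2^7 ≡ 2 (mod 18)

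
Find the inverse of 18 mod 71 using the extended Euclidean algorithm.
Extended GCD: 18(4) + 71(-1) = 1. So 18^(-1) ≡ 4 ≡ 4 (mod 71). Verify: 18 × 4 = 72 ≡ 1 (mod 71)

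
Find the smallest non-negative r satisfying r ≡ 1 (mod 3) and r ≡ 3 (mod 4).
M = 3 × 4 = 12. M₁ = 4, y₁ ≡ 1 (mod 3). M₂ = 3, y₂ ≡ 3 (mod 4). r = 1×4×1 + 3×3×3 ≡ 7 (mod 12)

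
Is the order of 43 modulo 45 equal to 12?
Yes, ord_45(43) = 12.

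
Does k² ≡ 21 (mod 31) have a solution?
By Euler's criterion: 21^{15} ≡ 30 (mod 31). Since this equals -1 (≡ 30), 21 is not a QR.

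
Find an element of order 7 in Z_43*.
4 has order 7 mod 43 since 4^{7} ≡ 1 (mod 43) and no smaller power works.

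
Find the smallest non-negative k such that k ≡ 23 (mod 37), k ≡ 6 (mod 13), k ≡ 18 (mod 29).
4426

Using the Chinese Remainder Theorem:
M = product of moduli = 13949
For equation 1: M_1 = 377, 377 ≡ 7 (mod 37), inverse of 377 mod 37 is 16 (check: 7 × 16 = 112 ≡ 1 (mod 37))
For equation 2: M_2 = 1073, 1073 ≡ 7 (mod 13), inverse of 1073 mod 13 is 2 (check: 7 × 2 = 14 ≡ 1 (mod 13))
For equation 3: M_3 = 481, 481 ≡ 17 (mod 29), inverse of 481 mod 29 is 12 (check: 17 × 12 = 204 ≡ 1 (mod 29))
Combine: k ≡ Σ r_i×M_i×(M_i⁻¹ mod m_i) = 23×377×16 + 6×1073×2 + 18×481×12 = 138736 + 12876 + 103896 = 255508
255508 mod 13949 = 4426
k ≡ 4426 (mod 13949)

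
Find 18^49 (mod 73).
Using repeated squaring. 49 = 32 + 16 + 1 (binary 110001). Repeated squaring mod 73: 18^1 ≡ 18; 18^2 ≡ 18² = 324 ≡ 32; 18^4 ≡ 32² = 1024 ≡ 2; 18^8 ≡ 2² = 4 ≡ 4; 18^16 ≡ 4² = 16 ≡ 16; 18^32 ≡ 16² = 256 ≡ 37. Multiply: 18^49 = 18^32 × 18^16 × 18^1 ≡ 37 × 16 × 18 (mod 73): 37 × 16 = 592 ≡ 8; 8 × 18 = 144 ≡ 71. So 18^49 ≡ 71 (mod 73).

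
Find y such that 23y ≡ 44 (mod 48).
4

Since gcd(23, 48) = 1 divides 44, a solution exists.
Multiply both sides by the inverse of 23 mod 48:
  23^(-1) mod 48 = 23
  x ≡ 23 × 44 ≡ 1012 ≡ 4 (mod 48)
Verification: 23 × 4 = 92 = 1 × 48 + 44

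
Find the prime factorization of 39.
3 × 13

Divide by primes starting from smallest:
39 ÷ 3 = 13
13 ÷ 13 = 1

39 = 3 × 13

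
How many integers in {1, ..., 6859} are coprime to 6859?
6498

Prime factorization: 6859 = 19^3
Using the formula φ(n) = n × Π(1 - 1/p) for each prime factor p:
φ(6859) = 6859 × (1 - 1/19)
φ(6859) = 6498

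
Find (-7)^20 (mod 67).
Using repeated squaring. (-7) ≡ 60 (mod 67). 20 = 16 + 4 (binary 10100). Repeated squaring mod 67: 60^1 ≡ 60; 60^2 ≡ 60² = 3600 ≡ 49; 60^4 ≡ 49² = 2401 ≡ 56; 60^8 ≡ 56² = 3136 ≡ 54; 60^16 ≡ 54² = 2916 ≡ 35. Multiply: (-7)^20 ≡ 60^16 × 60^4 ≡ 35 × 56 (mod 67): 35 × 56 = 1960 ≡ 17. So (-7)^20 ≡ 17 (mod 67).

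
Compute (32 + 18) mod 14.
8

(32 + 18) = 50
50 mod 14 = 8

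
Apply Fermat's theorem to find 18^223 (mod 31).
By Fermat: 18^{30} ≡ 1 (mod 31). 223 = 7×30 + 13. So 18^{223} ≡ 18^{13} ≡ 20 (mod 31)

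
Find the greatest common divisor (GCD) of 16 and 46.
2

Using the Euclidean algorithm:
16 = 0 × 46 + 16
46 = 2 × 16 + 14
16 = 1 × 14 + 2
14 = 7 × 2 + 0

GCD(16, 46) = 2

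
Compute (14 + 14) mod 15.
13

(14 + 14) = 28
28 mod 15 = 13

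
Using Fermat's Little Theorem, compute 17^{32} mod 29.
1

By Fermat's Little Theorem, a^(p-1) ≡ 1 (mod p) for prime p and gcd(a, p) = 1
Here p = 29, so 17^28 ≡ 1 (mod 29)
We can reduce the exponent: 32 mod 28 = 4
So 17^32 ≡ 17^4 (mod 29)
Computing: 17^4 mod 29 = 1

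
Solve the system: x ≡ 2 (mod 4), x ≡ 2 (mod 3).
M = 4 × 3 = 12. M₁ = 3, y₁ ≡ 3 (mod 4). M₂ = 4, y₂ ≡ 1 (mod 3). x = 2×3×3 + 2×4×1 ≡ 2 (mod 12)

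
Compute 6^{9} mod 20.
16

Using successive squaring:
Binary expansion of 9: 1001
Powers of 6 mod 20 (each is the square of the previous):
  6^1 ≡ 6 (mod 20)
  6^2 ≡ 6² = 36 ≡ 16 (mod 20)
  6^4 ≡ 16² = 256 ≡ 16 (mod 20)
  6^8 ≡ 16² = 256 ≡ 16 (mod 20)
9 = 8 + 1, so 6^9 = 6^8 × 6^1 ≡ 16 × 6 (mod 20)
Multiplying step by step:
  16 × 6 = 96 ≡ 16 (mod 20)
Result: 6^9 ≡ 16 (mod 20)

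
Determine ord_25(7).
Powers of 7 mod 25: 7^1≡7, 7^2≡24, 7^3≡18, 7^4≡1. Order = 4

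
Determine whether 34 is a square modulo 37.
By Euler's criterion: 34^{18} ≡ 1 (mod 37). Since this equals 1, 34 is a QR.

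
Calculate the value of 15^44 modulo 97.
Using repeated squaring. 44 = 32 + 8 + 4 (binary 101100). Repeated squaring mod 97: 15^1 ≡ 15; 15^2 ≡ 15² = 225 ≡ 31; 15^4 ≡ 31² = 961 ≡ 88; 15^8 ≡ 88² = 7744 ≡ 81; 15^16 ≡ 81² = 6561 ≡ 62; 15^32 ≡ 62² = 3844 ≡ 61. Multiply: 15^44 = 15^32 × 15^8 × 15^4 ≡ 61 × 81 × 88 (mod 97): 61 × 81 = 4941 ≡ 91; 91 × 88 = 8008 ≡ 54. So 15^44 ≡ 54 (mod 97).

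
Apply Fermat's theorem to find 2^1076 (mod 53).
By Fermat: 2^{52} ≡ 1 (mod 53). 1076 ≡ 36 (mod 52). So 2^{1076} ≡ 2^{36} ≡ 36 (mod 53)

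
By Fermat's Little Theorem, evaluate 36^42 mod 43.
By Fermat's Little Theorem, 36^{42} ≡ 1 (mod 43) since 43 is prime and gcd(36, 43) = 1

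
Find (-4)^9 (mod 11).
(-4) ≡ 7 (mod 11). 9 = 8 + 1 (binary 1001). Repeated squaring mod 11: 7^1 ≡ 7; 7^2 ≡ 7² = 49 ≡ 5; 7^4 ≡ 5² = 25 ≡ 3; 7^8 ≡ 3² = 9 ≡ 9. Multiply: (-4)^9 ≡ 7^8 × 7^1 ≡ 9 × 7 (mod 11): 9 × 7 = 63 ≡ 8. So (-4)^9 ≡ 8 (mod 11).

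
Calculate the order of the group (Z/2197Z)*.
2028

Prime factorization: 2197 = 13^3
Using the formula φ(n) = n × Π(1 - 1/p) for each prime factor p:
φ(2197) = 2197 × (1 - 1/13)
φ(2197) = 2028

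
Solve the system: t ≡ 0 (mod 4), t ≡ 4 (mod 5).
M = 4 × 5 = 20. M₁ = 5, y₁ ≡ 1 (mod 4). M₂ = 4, y₂ ≡ 4 (mod 5). t = 0×5×1 + 4×4×4 ≡ 4 (mod 20)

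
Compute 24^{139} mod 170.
14

Using successive squaring:
Binary expansion of 139: 10001011
Powers of 24 mod 170 (each is the square of the previous):
  24^1 ≡ 24 (mod 170)
  24^2 ≡ 24² = 576 ≡ 66 (mod 170)
  24^4 ≡ 66² = 4356 ≡ 106 (mod 170)
  24^8 ≡ 106² = 11236 ≡ 16 (mod 170)
  24^16 ≡ 16² = 256 ≡ 86 (mod 170)
  24^32 ≡ 86² = 7396 ≡ 86 (mod 170)
  24^64 ≡ 86² = 7396 ≡ 86 (mod 170)
  24^128 ≡ 86² = 7396 ≡ 86 (mod 170)
139 = 128 + 8 + 2 + 1, so 24^139 = 24^128 × 24^8 × 24^2 × 24^1 ≡ 86 × 16 × 66 × 24 (mod 170)
Multiplying step by step:
  86 × 16 = 1376 ≡ 16 (mod 170)
  16 × 66 = 1056 ≡ 36 (mod 170)
  36 × 24 = 864 ≡ 14 (mod 170)
Result: 24^139 ≡ 14 (mod 170)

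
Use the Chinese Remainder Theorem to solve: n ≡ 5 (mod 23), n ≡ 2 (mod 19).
97

Using the Chinese Remainder Theorem:
M = product of moduli = 437
For equation 1: M_1 = 19, 19 ≡ 19 (mod 23), inverse of 19 mod 23 is 17 (check: 19 × 17 = 323 ≡ 1 (mod 23))
For equation 2: M_2 = 23, 23 ≡ 4 (mod 19), inverse of 23 mod 19 is 5 (check: 4 × 5 = 20 ≡ 1 (mod 19))
Combine: n ≡ Σ r_i×M_i×(M_i⁻¹ mod m_i) = 5×19×17 + 2×23×5 = 1615 + 230 = 1845
1845 mod 437 = 97
n ≡ 97 (mod 437)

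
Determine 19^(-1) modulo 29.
19^(-1) ≡ 26 (mod 29). Verification: 19 × 26 = 494 ≡ 1 (mod 29)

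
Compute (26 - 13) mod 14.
13

(26 - 13) = 13
13 mod 14 = 13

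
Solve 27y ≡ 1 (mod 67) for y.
27^(-1) ≡ 5 (mod 67). Verification: 27 × 5 = 135 ≡ 1 (mod 67)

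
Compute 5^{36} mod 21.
1

Using successive squaring:
Binary expansion of 36: 100100
Powers of 5 mod 21 (each is the square of the previous):
  5^1 ≡ 5 (mod 21)
  5^2 ≡ 5² = 25 ≡ 4 (mod 21)
  5^4 ≡ 4² = 16 ≡ 16 (mod 21)
  5^8 ≡ 16² = 256 ≡ 4 (mod 21)
  5^16 ≡ 4² = 16 ≡ 16 (mod 21)
  5^32 ≡ 16² = 256 ≡ 4 (mod 21)
36 = 32 + 4, so 5^36 = 5^32 × 5^4 ≡ 4 × 16 (mod 21)
Multiplying step by step:
  4 × 16 = 64 ≡ 1 (mod 21)
Result: 5^36 ≡ 1 (mod 21)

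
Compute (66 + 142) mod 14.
12

(66 + 142) = 208
208 mod 14 = 12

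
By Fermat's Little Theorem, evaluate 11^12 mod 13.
By Fermat's Little Theorem, 11^{12} ≡ 1 (mod 13) since 13 is prime and gcd(11, 13) = 1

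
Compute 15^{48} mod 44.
9

Using successive squaring:
Binary expansion of 48: 110000
Powers of 15 mod 44 (each is the square of the previous):
  15^1 ≡ 15 (mod 44)
  15^2 ≡ 15² = 225 ≡ 5 (mod 44)
  15^4 ≡ 5² = 25 ≡ 25 (mod 44)
  15^8 ≡ 25² = 625 ≡ 9 (mod 44)
  15^16 ≡ 9² = 81 ≡ 37 (mod 44)
  15^32 ≡ 37² = 1369 ≡ 5 (mod 44)
48 = 32 + 16, so 15^48 = 15^32 × 15^16 ≡ 5 × 37 (mod 44)
Multiplying step by step:
  5 × 37 = 185 ≡ 9 (mod 44)
Result: 15^48 ≡ 9 (mod 44)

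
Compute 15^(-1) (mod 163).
15^(-1) ≡ 87 (mod 163). Verification: 15 × 87 = 1305 ≡ 1 (mod 163)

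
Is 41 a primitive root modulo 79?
p - 1 = 78 has prime divisors 2, 3, 13. Check 41^(78/q) mod 79 for each: 41^(78/2) = 41^39 ≡ 78, 41^(78/3) = 41^26 ≡ 1, 41^(78/13) = 41^6 ≡ 62 (mod 79). Since 41^26 ≡ 1 (mod 79), the order of 41 divides 26 (in fact the order is 26) ≠ 78, so it is not a primitive root.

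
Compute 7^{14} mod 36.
13

Using successive squaring:
Binary expansion of 14: 1110
Powers of 7 mod 36 (each is the square of the previous):
  7^1 ≡ 7 (mod 36)
  7^2 ≡ 7² = 49 ≡ 13 (mod 36)
  7^4 ≡ 13² = 169 ≡ 25 (mod 36)
  7^8 ≡ 25² = 625 ≡ 13 (mod 36)
14 = 8 + 4 + 2, so 7^14 = 7^8 × 7^4 × 7^2 ≡ 13 × 25 × 13 (mod 36)
Multiplying step by step:
  13 × 25 = 325 ≡ 1 (mod 36)
  1 × 13 = 13 ≡ 13 (mod 36)
Result: 7^14 ≡ 13 (mod 36)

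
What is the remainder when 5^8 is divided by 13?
8 = 8 (binary 1000). Repeated squaring mod 13: 5^1 ≡ 5; 5^2 ≡ 5² = 25 ≡ 12; 5^4 ≡ 12² = 144 ≡ 1; 5^8 ≡ 1² = 1 ≡ 1. So 5^8 ≡ 1 (mod 13).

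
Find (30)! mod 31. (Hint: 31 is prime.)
By Wilson's theorem, (30)! ≡ -1 ≡ 30 (mod 31)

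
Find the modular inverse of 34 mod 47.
34^(-1) ≡ 18 (mod 47). Verification: 34 × 18 = 612 ≡ 1 (mod 47)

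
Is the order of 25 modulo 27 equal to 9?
Yes, ord_27(25) = 9.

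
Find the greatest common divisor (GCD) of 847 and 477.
1

Using the Euclidean algorithm:
847 = 1 × 477 + 370
477 = 1 × 370 + 107
370 = 3 × 107 + 49
107 = 2 × 49 + 9
49 = 5 × 9 + 4
9 = 2 × 4 + 1
4 = 4 × 1 + 0

GCD(847, 477) = 1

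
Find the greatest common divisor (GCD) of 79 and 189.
1

Using the Euclidean algorithm:
79 = 0 × 189 + 79
189 = 2 × 79 + 31
79 = 2 × 31 + 17
31 = 1 × 17 + 14
17 = 1 × 14 + 3
14 = 4 × 3 + 2
3 = 1 × 2 + 1
2 = 2 × 1 + 0

GCD(79, 189) = 1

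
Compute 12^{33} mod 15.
12

Using successive squaring:
Binary expansion of 33: 100001
Powers of 12 mod 15 (each is the square of the previous):
  12^1 ≡ 12 (mod 15)
  12^2 ≡ 12² = 144 ≡ 9 (mod 15)
  12^4 ≡ 9² = 81 ≡ 6 (mod 15)
  12^8 ≡ 6² = 36 ≡ 6 (mod 15)
  12^16 ≡ 6² = 36 ≡ 6 (mod 15)
  12^32 ≡ 6² = 36 ≡ 6 (mod 15)
33 = 32 + 1, so 12^33 = 12^32 × 12^1 ≡ 6 × 12 (mod 15)
Multiplying step by step:
  6 × 12 = 72 ≡ 12 (mod 15)
Result: 12^33 ≡ 12 (mod 15)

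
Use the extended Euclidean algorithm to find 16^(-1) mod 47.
Extended GCD: 16(3) + 47(-1) = 1. So 16^(-1) ≡ 3 ≡ 3 (mod 47). Verify: 16 × 3 = 48 ≡ 1 (mod 47)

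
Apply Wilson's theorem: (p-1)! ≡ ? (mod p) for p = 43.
By Wilson's theorem, (42)! ≡ -1 ≡ 42 (mod 43)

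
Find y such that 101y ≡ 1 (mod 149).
101^(-1) ≡ 90 (mod 149). Verification: 101 × 90 = 9090 ≡ 1 (mod 149)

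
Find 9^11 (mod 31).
Using repeated squaring. 11 = 8 + 2 + 1 (binary 1011). Repeated squaring mod 31: 9^1 ≡ 9; 9^2 ≡ 9² = 81 ≡ 19; 9^4 ≡ 19² = 361 ≡ 20; 9^8 ≡ 20² = 400 ≡ 28. Multiply: 9^11 = 9^8 × 9^2 × 9^1 ≡ 28 × 19 × 9 (mod 31): 28 × 19 = 532 ≡ 5; 5 × 9 = 45 ≡ 14. So 9^11 ≡ 14 (mod 31).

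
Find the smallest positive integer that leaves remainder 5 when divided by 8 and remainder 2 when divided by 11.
M = 8 × 11 = 88. M₁ = 11, y₁ ≡ 3 (mod 8). M₂ = 8, y₂ ≡ 7 (mod 11). t = 5×11×3 + 2×8×7 ≡ 13 (mod 88). The smallest positive such number is 13.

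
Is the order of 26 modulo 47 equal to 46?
Yes, ord_47(26) = 46.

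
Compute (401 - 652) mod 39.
22

(401 - 652) = -251
-251 mod 39 = 22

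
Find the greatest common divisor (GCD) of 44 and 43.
1

Using the Euclidean algorithm:
44 = 1 × 43 + 1
43 = 43 × 1 + 0

GCD(44, 43) = 1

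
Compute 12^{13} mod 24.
0

Using successive squaring:
Binary expansion of 13: 1101
Powers of 12 mod 24 (each is the square of the previous):
  12^1 ≡ 12 (mod 24)
  12^2 ≡ 12² = 144 ≡ 0 (mod 24)
  12^4 ≡ 0² = 0 ≡ 0 (mod 24)
  12^8 ≡ 0² = 0 ≡ 0 (mod 24)
13 = 8 + 4 + 1, so 12^13 = 12^8 × 12^4 × 12^1 ≡ 0 × 0 × 12 (mod 24)
Multiplying step by step:
  0 × 0 = 0 ≡ 0 (mod 24)
  0 × 12 = 0 ≡ 0 (mod 24)
Result: 12^13 ≡ 0 (mod 24)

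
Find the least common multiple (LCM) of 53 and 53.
53

First find GCD(53, 53) using the Euclidean algorithm:
53 = 1 × 53 + 0
GCD(53, 53) = 53

LCM formula: LCM(a, b) = (a × b) / GCD(a, b)
LCM(53, 53) = (53 × 53) / 53
LCM(53, 53) = 2809 / 53
LCM(53, 53) = 53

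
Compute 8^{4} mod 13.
1

Using successive squaring:
Binary expansion of 4: 100
Powers of 8 mod 13 (each is the square of the previous):
  8^1 ≡ 8 (mod 13)
  8^2 ≡ 8² = 64 ≡ 12 (mod 13)
  8^4 ≡ 12² = 144 ≡ 1 (mod 13)
4 is a power of 2, so 8^4 is the last square: ≡ 1 (mod 13)
Result: 8^4 ≡ 1 (mod 13)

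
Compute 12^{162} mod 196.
176

Using successive squaring:
Binary expansion of 162: 10100010
Powers of 12 mod 196 (each is the square of the previous):
  12^1 ≡ 12 (mod 196)
  12^2 ≡ 12² = 144 ≡ 144 (mod 196)
  12^4 ≡ 144² = 20736 ≡ 156 (mod 196)
  12^8 ≡ 156² = 24336 ≡ 32 (mod 196)
  12^16 ≡ 32² = 1024 ≡ 44 (mod 196)
  12^32 ≡ 44² = 1936 ≡ 172 (mod 196)
  12^64 ≡ 172² = 29584 ≡ 184 (mod 196)
  12^128 ≡ 184² = 33856 ≡ 144 (mod 196)
162 = 128 + 32 + 2, so 12^162 = 12^128 × 12^32 × 12^2 ≡ 144 × 172 × 144 (mod 196)
Multiplying step by step:
  144 × 172 = 24768 ≡ 72 (mod 196)
  72 × 144 = 10368 ≡ 176 (mod 196)
Result: 12^162 ≡ 176 (mod 196)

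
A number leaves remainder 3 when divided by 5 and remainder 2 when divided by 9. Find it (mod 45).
M = 5 × 9 = 45. M₁ = 9, y₁ ≡ 4 (mod 5). M₂ = 5, y₂ ≡ 2 (mod 9). z = 3×9×4 + 2×5×2 ≡ 38 (mod 45)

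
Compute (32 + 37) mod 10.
9

(32 + 37) = 69
69 mod 10 = 9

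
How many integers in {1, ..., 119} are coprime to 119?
96

Prime factorization: 119 = 7 × 17
Using the formula φ(n) = n × Π(1 - 1/p) for each prime factor p:
φ(119) = 119 × (1 - 1/7) × (1 - 1/17)
φ(119) = 96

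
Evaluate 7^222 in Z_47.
Using Fermat: 7^{46} ≡ 1 (mod 47). 222 ≡ 38 (mod 46). So 7^{222} ≡ 7^{38} ≡ 3 (mod 47)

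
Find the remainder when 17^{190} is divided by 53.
By Fermat: 17^{52} ≡ 1 (mod 53). 190 = 3×52 + 34. So 17^{190} ≡ 17^{34} ≡ 49 (mod 53)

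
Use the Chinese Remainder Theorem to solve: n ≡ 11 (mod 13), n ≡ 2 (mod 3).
11

Using the Chinese Remainder Theorem:
M = product of moduli = 39
For equation 1: M_1 = 3, 3 ≡ 3 (mod 13), inverse of 3 mod 13 is 9 (check: 3 × 9 = 27 ≡ 1 (mod 13))
For equation 2: M_2 = 13, 13 ≡ 1 (mod 3), inverse of 13 mod 3 is 1 (check: 1 × 1 = 1 ≡ 1 (mod 3))
Combine: n ≡ Σ r_i×M_i×(M_i⁻¹ mod m_i) = 11×3×9 + 2×13×1 = 297 + 26 = 323
323 mod 39 = 11
n ≡ 11 (mod 39)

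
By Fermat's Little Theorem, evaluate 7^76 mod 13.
By Fermat: 7^{12} ≡ 1 (mod 13). 76 = 6×12 + 4. So 7^{76} ≡ 7^{4} ≡ 9 (mod 13)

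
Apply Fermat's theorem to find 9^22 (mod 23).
By Fermat's Little Theorem, 9^{22} ≡ 1 (mod 23) since 23 is prime and gcd(9, 23) = 1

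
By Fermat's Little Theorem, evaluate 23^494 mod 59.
By Fermat: 23^{58} ≡ 1 (mod 59). 494 = 8×58 + 30. So 23^{494} ≡ 23^{30} ≡ 36 (mod 59)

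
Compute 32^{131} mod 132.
32

Using successive squaring:
Binary expansion of 131: 10000011
Powers of 32 mod 132 (each is the square of the previous):
  32^1 ≡ 32 (mod 132)
  32^2 ≡ 32² = 1024 ≡ 100 (mod 132)
  32^4 ≡ 100² = 10000 ≡ 100 (mod 132)
  32^8 ≡ 100² = 10000 ≡ 100 (mod 132)
  32^16 ≡ 100² = 10000 ≡ 100 (mod 132)
  32^32 ≡ 100² = 10000 ≡ 100 (mod 132)
  32^64 ≡ 100² = 10000 ≡ 100 (mod 132)
  32^128 ≡ 100² = 10000 ≡ 100 (mod 132)
131 = 128 + 2 + 1, so 32^131 = 32^128 × 32^2 × 32^1 ≡ 100 × 100 × 32 (mod 132)
Multiplying step by step:
  100 × 100 = 10000 ≡ 100 (mod 132)
  100 × 32 = 3200 ≡ 32 (mod 132)
Result: 32^131 ≡ 32 (mod 132)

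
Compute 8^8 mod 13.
8 = 8 (binary 1000). Repeated squaring mod 13: 8^1 ≡ 8; 8^2 ≡ 8² = 64 ≡ 12; 8^4 ≡ 12² = 144 ≡ 1; 8^8 ≡ 1² = 1 ≡ 1. So 8^8 ≡ 1 (mod 13).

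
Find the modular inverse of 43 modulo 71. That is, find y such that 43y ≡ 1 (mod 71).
38

Using Extended Euclidean Algorithm:
gcd(43, 71) = 1
Bezout coefficients: 43 × -33 + 71 × 20 = 1
So 43 × -33 ≡ 1 (mod 71)
The inverse is -33 mod 71 = 38
Verification: 43 × 38 = 1634 = 23 × 71 + 1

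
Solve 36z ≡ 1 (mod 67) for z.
36^(-1) ≡ 54 (mod 67). Verification: 36 × 54 = 1944 ≡ 1 (mod 67)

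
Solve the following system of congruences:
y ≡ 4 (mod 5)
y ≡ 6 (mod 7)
34

Using the Chinese Remainder Theorem:
M = product of moduli = 35
For equation 1: M_1 = 7, 7 ≡ 2 (mod 5), inverse of 7 mod 5 is 3 (check: 2 × 3 = 6 ≡ 1 (mod 5))
For equation 2: M_2 = 5, 5 ≡ 5 (mod 7), inverse of 5 mod 7 is 3 (check: 5 × 3 = 15 ≡ 1 (mod 7))
Combine: y ≡ Σ r_i×M_i×(M_i⁻¹ mod m_i) = 4×7×3 + 6×5×3 = 84 + 90 = 174
174 mod 35 = 34
y ≡ 34 (mod 35)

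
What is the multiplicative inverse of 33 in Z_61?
37

Using Extended Euclidean Algorithm:
gcd(33, 61) = 1
Bezout coefficients: 33 × -24 + 61 × 13 = 1
So 33 × -24 ≡ 1 (mod 61)
The inverse is -24 mod 61 = 37
Verification: 33 × 37 = 1221 = 20 × 61 + 1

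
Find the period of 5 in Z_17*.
Powers of 5 mod 17: 5^1≡5, 5^2≡8, 5^3≡6, 5^4≡13, 5^5≡14, 5^6≡2, 5^7≡10, 5^8≡16, 5^9≡12, 5^10≡9, 5^11≡11, 5^12≡4, 5^13≡3, 5^14≡15, 5^15≡7, 5^16≡1. Order = 16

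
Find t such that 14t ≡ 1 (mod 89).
14^(-1) ≡ 70 (mod 89). Verification: 14 × 70 = 980 ≡ 1 (mod 89)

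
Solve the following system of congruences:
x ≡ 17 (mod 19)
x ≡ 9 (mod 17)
264

Using the Chinese Remainder Theorem:
M = product of moduli = 323
For equation 1: M_1 = 17, 17 ≡ 17 (mod 19), inverse of 17 mod 19 is 9 (check: 17 × 9 = 153 ≡ 1 (mod 19))
For equation 2: M_2 = 19, 19 ≡ 2 (mod 17), inverse of 19 mod 17 is 9 (check: 2 × 9 = 18 ≡ 1 (mod 17))
Combine: x ≡ Σ r_i×M_i×(M_i⁻¹ mod m_i) = 17×17×9 + 9×19×9 = 2601 + 1539 = 4140
4140 mod 323 = 264
x ≡ 264 (mod 323)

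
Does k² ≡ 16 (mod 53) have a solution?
By Euler's criterion: 16^{26} ≡ 1 (mod 53). Since this equals 1, 16 is a QR.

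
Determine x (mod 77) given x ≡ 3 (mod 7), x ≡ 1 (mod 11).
45

Using the Chinese Remainder Theorem:
M = product of moduli = 77
For equation 1: M_1 = 11, 11 ≡ 4 (mod 7), inverse of 11 mod 7 is 2 (check: 4 × 2 = 8 ≡ 1 (mod 7))
For equation 2: M_2 = 7, 7 ≡ 7 (mod 11), inverse of 7 mod 11 is 8 (check: 7 × 8 = 56 ≡ 1 (mod 11))
Combine: x ≡ Σ r_i×M_i×(M_i⁻¹ mod m_i) = 3×11×2 + 1×7×8 = 66 + 56 = 122
122 mod 77 = 45
x ≡ 45 (mod 77)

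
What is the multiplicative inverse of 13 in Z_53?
13^(-1) ≡ 49 (mod 53). Verification: 13 × 49 = 637 ≡ 1 (mod 53)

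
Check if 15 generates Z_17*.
p - 1 = 16 has prime divisors 2. Check 15^(16/q) mod 17 for each: 15^(16/2) = 15^8 ≡ 1 (mod 17). Since 15^8 ≡ 1 (mod 17), the order of 15 divides 8 (in fact the order is 8) ≠ 16, so it is not a primitive root.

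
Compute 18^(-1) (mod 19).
18^(-1) ≡ 18 (mod 19). Verification: 18 × 18 = 324 ≡ 1 (mod 19)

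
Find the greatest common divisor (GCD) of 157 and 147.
1

Using the Euclidean algorithm:
157 = 1 × 147 + 10
147 = 14 × 10 + 7
10 = 1 × 7 + 3
7 = 2 × 3 + 1
3 = 3 × 1 + 0

GCD(157, 147) = 1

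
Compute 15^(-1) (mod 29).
2

Using Extended Euclidean Algorithm:
gcd(15, 29) = 1
Bezout coefficients: 15 × 2 + 29 × -1 = 1
So 15 × 2 ≡ 1 (mod 29)
The inverse is 2 mod 29 = 2
Verification: 15 × 2 = 30 = 1 × 29 + 1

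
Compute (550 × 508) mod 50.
0

(550 × 508) = 279400
279400 mod 50 = 0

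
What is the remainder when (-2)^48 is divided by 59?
Using repeated squaring. (-2) ≡ 57 (mod 59). 48 = 32 + 16 (binary 110000). Repeated squaring mod 59: 57^1 ≡ 57; 57^2 ≡ 57² = 3249 ≡ 4; 57^4 ≡ 4² = 16 ≡ 16; 57^8 ≡ 16² = 256 ≡ 20; 57^16 ≡ 20² = 400 ≡ 46; 57^32 ≡ 46² = 2116 ≡ 51. Multiply: (-2)^48 ≡ 57^32 × 57^16 ≡ 51 × 46 (mod 59): 51 × 46 = 2346 ≡ 45. So (-2)^48 ≡ 45 (mod 59).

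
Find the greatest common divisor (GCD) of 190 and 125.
5

Using the Euclidean algorithm:
190 = 1 × 125 + 65
125 = 1 × 65 + 60
65 = 1 × 60 + 5
60 = 12 × 5 + 0

GCD(190, 125) = 5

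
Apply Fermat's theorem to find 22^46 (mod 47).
By Fermat's Little Theorem, 22^{46} ≡ 1 (mod 47) since 47 is prime and gcd(22, 47) = 1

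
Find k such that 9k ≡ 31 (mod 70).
19

Since gcd(9, 70) = 1 divides 31, a solution exists.
Multiply both sides by the inverse of 9 mod 70:
  9^(-1) mod 70 = 39
  x ≡ 39 × 31 ≡ 1209 ≡ 19 (mod 70)
Verification: 9 × 19 = 171 = 2 × 70 + 31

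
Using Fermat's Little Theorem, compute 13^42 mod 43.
By Fermat's Little Theorem, 13^{42} ≡ 1 (mod 43) since 43 is prime and gcd(13, 43) = 1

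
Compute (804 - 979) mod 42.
35

(804 - 979) = -175
-175 mod 42 = 35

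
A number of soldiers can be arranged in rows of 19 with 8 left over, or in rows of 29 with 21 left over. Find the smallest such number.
M = 19 × 29 = 551. M₁ = 29, y₁ ≡ 2 (mod 19). M₂ = 19, y₂ ≡ 26 (mod 29). x = 8×29×2 + 21×19×26 ≡ 369 (mod 551). The smallest positive such number is 369.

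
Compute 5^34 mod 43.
Using repeated squaring. 34 = 32 + 2 (binary 100010). Repeated squaring mod 43: 5^1 ≡ 5; 5^2 ≡ 5² = 25 ≡ 25; 5^4 ≡ 25² = 625 ≡ 23; 5^8 ≡ 23² = 529 ≡ 13; 5^16 ≡ 13² = 169 ≡ 40; 5^32 ≡ 40² = 1600 ≡ 9. Multiply: 5^34 = 5^32 × 5^2 ≡ 9 × 25 (mod 43): 9 × 25 = 225 ≡ 10. So 5^34 ≡ 10 (mod 43).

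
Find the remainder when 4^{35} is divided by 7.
By Fermat: 4^{6} ≡ 1 (mod 7). 35 = 5×6 + 5. So 4^{35} ≡ 4^{5} ≡ 2 (mod 7)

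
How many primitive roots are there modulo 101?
Number of primitive roots mod 101 = φ(100) = 40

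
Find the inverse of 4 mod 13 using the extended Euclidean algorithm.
Extended GCD: 4(-3) + 13(1) = 1. So 4^(-1) ≡ 10 ≡ 10 (mod 13). Verify: 4 × 10 = 40 ≡ 1 (mod 13)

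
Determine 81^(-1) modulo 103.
81^(-1) ≡ 14 (mod 103). Verification: 81 × 14 = 1134 ≡ 1 (mod 103)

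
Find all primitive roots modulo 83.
Primitive roots mod 83: {2, 5, 6, 8, 13, 14, 15, 18, 19, 20, 22, 24, 32, 34, 35, 39, 42, 43, 45, 46, 47, 50, 52, 53, 54, 55, 56, 57, 58, 60, 62, 66, 67, 71, 72, 73, 74, 76, 79, 80}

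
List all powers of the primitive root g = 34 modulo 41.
g^1, g^2, ..., g^{40} mod 41: {34, 8, 26, 23, 3, 20, 24, 37, 28, 9, 19, 31, 29, 2, 27, 16, 11, 5, 6, 40, 7, 33, 15, 18, 38, 21, 17, 4, 13, 32, 22, 10, 12, 39, 14, 25, 30, 36, 35, 1}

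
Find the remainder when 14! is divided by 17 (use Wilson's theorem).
(16)! = (14)! × (15) × (16) ≡ -1 (mod 17). So (14)! ≡ -1 × [(16)(15)]^(-1) ≡ 8 (mod 17)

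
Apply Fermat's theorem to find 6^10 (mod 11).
By Fermat's Little Theorem, 6^{10} ≡ 1 (mod 11) since 11 is prime and gcd(6, 11) = 1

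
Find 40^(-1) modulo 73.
42

Using Extended Euclidean Algorithm:
gcd(40, 73) = 1
Bezout coefficients: 40 × -31 + 73 × 17 = 1
So 40 × -31 ≡ 1 (mod 73)
The inverse is -31 mod 73 = 42
Verification: 40 × 42 = 1680 = 23 × 73 + 1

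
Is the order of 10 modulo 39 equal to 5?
No, the actual order is 6, not 5.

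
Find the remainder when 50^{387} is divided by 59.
By Fermat: 50^{58} ≡ 1 (mod 59). 387 = 6×58 + 39. So 50^{387} ≡ 50^{39} ≡ 18 (mod 59)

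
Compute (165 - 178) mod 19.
6

(165 - 178) = -13
-13 mod 19 = 6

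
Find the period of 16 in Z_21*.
Powers of 16 mod 21: 16^1≡16, 16^2≡4, 16^3≡1. Order = 3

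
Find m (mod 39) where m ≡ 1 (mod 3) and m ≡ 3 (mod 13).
M = 3 × 13 = 39. M₁ = 13, y₁ ≡ 1 (mod 3). M₂ = 3, y₂ ≡ 9 (mod 13). m = 1×13×1 + 3×3×9 ≡ 16 (mod 39)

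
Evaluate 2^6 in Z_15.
6 = 4 + 2 (binary 110). Repeated squaring mod 15: 2^1 ≡ 2; 2^2 ≡ 2² = 4 ≡ 4; 2^4 ≡ 4² = 16 ≡ 1. Multiply: 2^6 = 2^4 × 2^2 ≡ 1 × 4 (mod 15): 1 × 4 = 4 ≡ 4. So 2^6 ≡ 4 (mod 15).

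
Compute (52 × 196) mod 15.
7

(52 × 196) = 10192
10192 mod 15 = 7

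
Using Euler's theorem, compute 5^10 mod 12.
By Euler: 5^{4} ≡ 1 (mod 12) since gcd(5, 12) = 1. 10 = 2×4 + 2. So 5^{10} ≡ 5^{2} ≡ 1 (mod 12)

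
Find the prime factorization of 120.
2^3 × 3 × 5

Divide by primes starting from smallest:
120 ÷ 2 = 60
60 ÷ 2 = 30
30 ÷ 2 = 15
15 ÷ 3 = 5
5 ÷ 5 = 1

120 = 2^3 × 3 × 5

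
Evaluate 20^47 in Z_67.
Using repeated squaring. 47 = 32 + 8 + 4 + 2 + 1 (binary 101111). Repeated squaring mod 67: 20^1 ≡ 20; 20^2 ≡ 20² = 400 ≡ 65; 20^4 ≡ 65² = 4225 ≡ 4; 20^8 ≡ 4² = 16 ≡ 16; 20^16 ≡ 16² = 256 ≡ 55; 20^32 ≡ 55² = 3025 ≡ 10. Multiply: 20^47 = 20^32 × 20^8 × 20^4 × 20^2 × 20^1 ≡ 10 × 16 × 4 × 65 × 20 (mod 67): 10 × 16 = 160 ≡ 26; 26 × 4 = 104 ≡ 37; 37 × 65 = 2405 ≡ 60; 60 × 20 = 1200 ≡ 61. So 20^47 ≡ 61 (mod 67).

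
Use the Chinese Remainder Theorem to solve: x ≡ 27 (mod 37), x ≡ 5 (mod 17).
175

Using the Chinese Remainder Theorem:
M = product of moduli = 629
For equation 1: M_1 = 17, 17 ≡ 17 (mod 37), inverse of 17 mod 37 is 24 (check: 17 × 24 = 408 ≡ 1 (mod 37))
For equation 2: M_2 = 37, 37 ≡ 3 (mod 17), inverse of 37 mod 17 is 6 (check: 3 × 6 = 18 ≡ 1 (mod 17))
Combine: x ≡ Σ r_i×M_i×(M_i⁻¹ mod m_i) = 27×17×24 + 5×37×6 = 11016 + 1110 = 12126
12126 mod 629 = 175
x ≡ 175 (mod 629)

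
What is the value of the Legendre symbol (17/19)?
(17/19) = 17^{9} mod 19 = 1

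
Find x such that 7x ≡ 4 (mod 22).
10

Since gcd(7, 22) = 1 divides 4, a solution exists.
Multiply both sides by the inverse of 7 mod 22:
  7^(-1) mod 22 = 19
  x ≡ 19 × 4 ≡ 76 ≡ 10 (mod 22)
Verification: 7 × 10 = 70 = 3 × 22 + 4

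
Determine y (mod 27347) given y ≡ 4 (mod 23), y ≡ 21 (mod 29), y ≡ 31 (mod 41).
1384

Using the Chinese Remainder Theorem:
M = product of moduli = 27347
For equation 1: M_1 = 1189, 1189 ≡ 16 (mod 23), inverse of 1189 mod 23 is 13 (check: 16 × 13 = 208 ≡ 1 (mod 23))
For equation 2: M_2 = 943, 943 ≡ 15 (mod 29), inverse of 943 mod 29 is 2 (check: 15 × 2 = 30 ≡ 1 (mod 29))
For equation 3: M_3 = 667, 667 ≡ 11 (mod 41), inverse of 667 mod 41 is 15 (check: 11 × 15 = 165 ≡ 1 (mod 41))
Combine: y ≡ Σ r_i×M_i×(M_i⁻¹ mod m_i) = 4×1189×13 + 21×943×2 + 31×667×15 = 61828 + 39606 + 310155 = 411589
411589 mod 27347 = 1384
y ≡ 1384 (mod 27347)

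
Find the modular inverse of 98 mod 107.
98^(-1) ≡ 95 (mod 107). Verification: 98 × 95 = 9310 ≡ 1 (mod 107)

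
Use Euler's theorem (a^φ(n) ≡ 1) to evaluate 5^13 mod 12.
By Euler: 5^{4} ≡ 1 (mod 12) since gcd(5, 12) = 1. 13 = 3×4 + 1. So 5^{13} ≡ 5^{1} ≡ 5 (mod 12)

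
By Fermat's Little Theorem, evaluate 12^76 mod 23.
By Fermat: 12^{22} ≡ 1 (mod 23). 76 = 3×22 + 10. So 12^{76} ≡ 12^{10} ≡ 2 (mod 23)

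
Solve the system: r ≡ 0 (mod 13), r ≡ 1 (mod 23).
M = 13 × 23 = 299. M₁ = 23, y₁ ≡ 4 (mod 13). M₂ = 13, y₂ ≡ 16 (mod 23). r = 0×23×4 + 1×13×16 ≡ 208 (mod 299)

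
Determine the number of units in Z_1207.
1120

Prime factorization: 1207 = 17 × 71
Using the formula φ(n) = n × Π(1 - 1/p) for each prime factor p:
φ(1207) = 1207 × (1 - 1/17) × (1 - 1/71)
φ(1207) = 1120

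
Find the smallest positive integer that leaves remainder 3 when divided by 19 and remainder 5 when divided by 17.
M = 19 × 17 = 323. M₁ = 17, y₁ ≡ 9 (mod 19). M₂ = 19, y₂ ≡ 9 (mod 17). x = 3×17×9 + 5×19×9 ≡ 22 (mod 323). The smallest positive such number is 22.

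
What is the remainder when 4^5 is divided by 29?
5 = 4 + 1 (binary 101). Repeated squaring mod 29: 4^1 ≡ 4; 4^2 ≡ 4² = 16 ≡ 16; 4^4 ≡ 16² = 256 ≡ 24. Multiply: 4^5 = 4^4 × 4^1 ≡ 24 × 4 (mod 29): 24 × 4 = 96 ≡ 9. So 4^5 ≡ 9 (mod 29).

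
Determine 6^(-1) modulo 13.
6^(-1) ≡ 11 (mod 13). Verification: 6 × 11 = 66 ≡ 1 (mod 13)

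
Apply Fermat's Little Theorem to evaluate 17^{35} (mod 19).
9

By Fermat's Little Theorem, a^(p-1) ≡ 1 (mod p) for prime p and gcd(a, p) = 1
Here p = 19, so 17^18 ≡ 1 (mod 19)
We can reduce the exponent: 35 mod 18 = 17
So 17^35 ≡ 17^17 (mod 19)
Computing: 17^17 mod 19 = 9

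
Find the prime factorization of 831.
3 × 277

Divide by primes starting from smallest:
831 ÷ 3 = 277
277 ÷ 277 = 1

831 = 3 × 277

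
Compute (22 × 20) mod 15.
5

(22 × 20) = 440
440 mod 15 = 5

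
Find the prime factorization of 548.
2^2 × 137

Divide by primes starting from smallest:
548 ÷ 2 = 274
274 ÷ 2 = 137
137 ÷ 137 = 1

548 = 2^2 × 137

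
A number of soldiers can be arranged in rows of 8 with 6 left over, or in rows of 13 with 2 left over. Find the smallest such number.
M = 8 × 13 = 104. M₁ = 13, y₁ ≡ 5 (mod 8). M₂ = 8, y₂ ≡ 5 (mod 13). y = 6×13×5 + 2×8×5 ≡ 54 (mod 104). The smallest positive such number is 54.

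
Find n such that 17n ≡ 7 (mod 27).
2

Since gcd(17, 27) = 1 divides 7, a solution exists.
Multiply both sides by the inverse of 17 mod 27:
  17^(-1) mod 27 = 8
  x ≡ 8 × 7 ≡ 56 ≡ 2 (mod 27)
Verification: 17 × 2 = 34 = 1 × 27 + 7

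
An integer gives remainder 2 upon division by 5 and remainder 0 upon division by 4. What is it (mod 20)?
M = 5 × 4 = 20. M₁ = 4, y₁ ≡ 4 (mod 5). M₂ = 5, y₂ ≡ 1 (mod 4). y = 2×4×4 + 0×5×1 ≡ 12 (mod 20). The smallest positive such number is 12.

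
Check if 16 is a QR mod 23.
By Euler's criterion: 16^{11} ≡ 1 (mod 23). Since this equals 1, 16 is a QR.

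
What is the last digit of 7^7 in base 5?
7 ≡ 2 (mod 5). 7 = 4 + 2 + 1 (binary 111). Repeated squaring mod 5: 2^1 ≡ 2; 2^2 ≡ 2² = 4 ≡ 4; 2^4 ≡ 4² = 16 ≡ 1. Multiply: 7^7 ≡ 2^4 × 2^2 × 2^1 ≡ 1 × 4 × 2 (mod 5): 1 × 4 = 4 ≡ 4; 4 × 2 = 8 ≡ 3. So 7^7 ≡ 3 (mod 5).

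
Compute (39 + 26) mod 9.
2

(39 + 26) = 65
65 mod 9 = 2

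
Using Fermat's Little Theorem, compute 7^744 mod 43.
By Fermat: 7^{42} ≡ 1 (mod 43). 744 ≡ 30 (mod 42). So 7^{744} ≡ 7^{30} ≡ 1 (mod 43)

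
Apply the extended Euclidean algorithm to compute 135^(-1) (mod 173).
Extended GCD: 135(-41) + 173(32) = 1. So 135^(-1) ≡ 132 ≡ 132 (mod 173). Verify: 135 × 132 = 17820 ≡ 1 (mod 173)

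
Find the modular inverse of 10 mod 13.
10^(-1) ≡ 4 (mod 13). Verification: 10 × 4 = 40 ≡ 1 (mod 13)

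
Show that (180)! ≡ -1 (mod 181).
(180)! mod 181 = 180. Since this equals -1 (mod 181), Wilson confirms 181 is prime.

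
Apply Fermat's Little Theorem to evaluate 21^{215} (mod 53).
35

By Fermat's Little Theorem, a^(p-1) ≡ 1 (mod p) for prime p and gcd(a, p) = 1
Here p = 53, so 21^52 ≡ 1 (mod 53)
We can reduce the exponent: 215 mod 52 = 7
So 21^215 ≡ 21^7 (mod 53)
Computing: 21^7 mod 53 = 35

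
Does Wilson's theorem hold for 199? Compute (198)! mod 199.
(198)! mod 199 = 198. Since this equals -1 (mod 199), Wilson confirms 199 is prime.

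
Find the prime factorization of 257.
257

Divide by primes starting from smallest:
257 ÷ 257 = 1

257 = 257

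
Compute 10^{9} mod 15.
10

Using successive squaring:
Binary expansion of 9: 1001
Powers of 10 mod 15 (each is the square of the previous):
  10^1 ≡ 10 (mod 15)
  10^2 ≡ 10² = 100 ≡ 10 (mod 15)
  10^4 ≡ 10² = 100 ≡ 10 (mod 15)
  10^8 ≡ 10² = 100 ≡ 10 (mod 15)
9 = 8 + 1, so 10^9 = 10^8 × 10^1 ≡ 10 × 10 (mod 15)
Multiplying step by step:
  10 × 10 = 100 ≡ 10 (mod 15)
Result: 10^9 ≡ 10 (mod 15)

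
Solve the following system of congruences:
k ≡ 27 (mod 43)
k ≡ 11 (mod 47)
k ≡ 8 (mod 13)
10304

Using the Chinese Remainder Theorem:
M = product of moduli = 26273
For equation 1: M_1 = 611, 611 ≡ 9 (mod 43), inverse of 611 mod 43 is 24 (check: 9 × 24 = 216 ≡ 1 (mod 43))
For equation 2: M_2 = 559, 559 ≡ 42 (mod 47), inverse of 559 mod 47 is 28 (check: 42 × 28 = 1176 ≡ 1 (mod 47))
For equation 3: M_3 = 2021, 2021 ≡ 6 (mod 13), inverse of 2021 mod 13 is 11 (check: 6 × 11 = 66 ≡ 1 (mod 13))
Combine: k ≡ Σ r_i×M_i×(M_i⁻¹ mod m_i) = 27×611×24 + 11×559×28 + 8×2021×11 = 395928 + 172172 + 177848 = 745948
745948 mod 26273 = 10304
k ≡ 10304 (mod 26273)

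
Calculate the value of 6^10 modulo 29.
10 = 8 + 2 (binary 1010). Repeated squaring mod 29: 6^1 ≡ 6; 6^2 ≡ 6² = 36 ≡ 7; 6^4 ≡ 7² = 49 ≡ 20; 6^8 ≡ 20² = 400 ≡ 23. Multiply: 6^10 = 6^8 × 6^2 ≡ 23 × 7 (mod 29): 23 × 7 = 161 ≡ 16. So 6^10 ≡ 16 (mod 29).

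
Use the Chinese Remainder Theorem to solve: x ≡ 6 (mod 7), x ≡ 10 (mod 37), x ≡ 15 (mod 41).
6411

Using the Chinese Remainder Theorem:
M = product of moduli = 10619
For equation 1: M_1 = 1517, 1517 ≡ 5 (mod 7), inverse of 1517 mod 7 is 3 (check: 5 × 3 = 15 ≡ 1 (mod 7))
For equation 2: M_2 = 287, 287 ≡ 28 (mod 37), inverse of 287 mod 37 is 4 (check: 28 × 4 = 112 ≡ 1 (mod 37))
For equation 3: M_3 = 259, 259 ≡ 13 (mod 41), inverse of 259 mod 41 is 19 (check: 13 × 19 = 247 ≡ 1 (mod 41))
Combine: x ≡ Σ r_i×M_i×(M_i⁻¹ mod m_i) = 6×1517×3 + 10×287×4 + 15×259×19 = 27306 + 11480 + 73815 = 112601
112601 mod 10619 = 6411
x ≡ 6411 (mod 10619)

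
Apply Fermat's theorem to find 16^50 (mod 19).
By Fermat: 16^{18} ≡ 1 (mod 19). 50 = 2×18 + 14. So 16^{50} ≡ 16^{14} ≡ 4 (mod 19)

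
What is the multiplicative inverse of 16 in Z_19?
16^(-1) ≡ 6 (mod 19). Verification: 16 × 6 = 96 ≡ 1 (mod 19)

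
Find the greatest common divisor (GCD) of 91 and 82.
1

Using the Euclidean algorithm:
91 = 1 × 82 + 9
82 = 9 × 9 + 1
9 = 9 × 1 + 0

GCD(91, 82) = 1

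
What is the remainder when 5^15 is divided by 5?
Using repeated squaring. 5 ≡ 0 (mod 5). 15 = 8 + 4 + 2 + 1 (binary 1111). Repeated squaring mod 5: 0^1 ≡ 0; 0^2 ≡ 0² = 0 ≡ 0; 0^4 ≡ 0² = 0 ≡ 0; 0^8 ≡ 0² = 0 ≡ 0. Multiply: 5^15 ≡ 0^8 × 0^4 × 0^2 × 0^1 ≡ 0 × 0 × 0 × 0 (mod 5): 0 × 0 = 0 ≡ 0; 0 × 0 = 0 ≡ 0; 0 × 0 = 0 ≡ 0. So 5^15 ≡ 0 (mod 5).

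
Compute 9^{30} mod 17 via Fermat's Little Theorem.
4

By Fermat's Little Theorem, a^(p-1) ≡ 1 (mod p) for prime p and gcd(a, p) = 1
Here p = 17, so 9^16 ≡ 1 (mod 17)
We can reduce the exponent: 30 mod 16 = 14
So 9^30 ≡ 9^14 (mod 17)
Computing: 9^14 mod 17 = 4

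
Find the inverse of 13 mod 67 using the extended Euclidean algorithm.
Extended GCD: 13(31) + 67(-6) = 1. So 13^(-1) ≡ 31 ≡ 31 (mod 67). Verify: 13 × 31 = 403 ≡ 1 (mod 67)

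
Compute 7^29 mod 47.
Using repeated squaring. 29 = 16 + 8 + 4 + 1 (binary 11101). Repeated squaring mod 47: 7^1 ≡ 7; 7^2 ≡ 7² = 49 ≡ 2; 7^4 ≡ 2² = 4 ≡ 4; 7^8 ≡ 4² = 16 ≡ 16; 7^16 ≡ 16² = 256 ≡ 21. Multiply: 7^29 = 7^16 × 7^8 × 7^4 × 7^1 ≡ 21 × 16 × 4 × 7 (mod 47): 21 × 16 = 336 ≡ 7; 7 × 4 = 28 ≡ 28; 28 × 7 = 196 ≡ 8. So 7^29 ≡ 8 (mod 47).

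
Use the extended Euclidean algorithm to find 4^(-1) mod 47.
Extended GCD: 4(12) + 47(-1) = 1. So 4^(-1) ≡ 12 ≡ 12 (mod 47). Verify: 4 × 12 = 48 ≡ 1 (mod 47)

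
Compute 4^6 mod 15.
6 = 4 + 2 (binary 110). Repeated squaring mod 15: 4^1 ≡ 4; 4^2 ≡ 4² = 16 ≡ 1; 4^4 ≡ 1² = 1 ≡ 1. Multiply: 4^6 = 4^4 × 4^2 ≡ 1 × 1 (mod 15): 1 × 1 = 1 ≡ 1. So 4^6 ≡ 1 (mod 15).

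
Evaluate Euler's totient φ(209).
180

Prime factorization: 209 = 11 × 19
Using the formula φ(n) = n × Π(1 - 1/p) for each prime factor p:
φ(209) = 209 × (1 - 1/11) × (1 - 1/19)
φ(209) = 180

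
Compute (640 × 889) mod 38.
24

(640 × 889) = 568960
568960 mod 38 = 24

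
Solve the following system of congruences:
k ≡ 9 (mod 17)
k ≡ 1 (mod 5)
26

Using the Chinese Remainder Theorem:
M = product of moduli = 85
For equation 1: M_1 = 5, 5 ≡ 5 (mod 17), inverse of 5 mod 17 is 7 (check: 5 × 7 = 35 ≡ 1 (mod 17))
For equation 2: M_2 = 17, 17 ≡ 2 (mod 5), inverse of 17 mod 5 is 3 (check: 2 × 3 = 6 ≡ 1 (mod 5))
Combine: k ≡ Σ r_i×M_i×(M_i⁻¹ mod m_i) = 9×5×7 + 1×17×3 = 315 + 51 = 366
366 mod 85 = 26
k ≡ 26 (mod 85)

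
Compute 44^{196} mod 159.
97

Using successive squaring:
Binary expansion of 196: 11000100
Powers of 44 mod 159 (each is the square of the previous):
  44^1 ≡ 44 (mod 159)
  44^2 ≡ 44² = 1936 ≡ 28 (mod 159)
  44^4 ≡ 28² = 784 ≡ 148 (mod 159)
  44^8 ≡ 148² = 21904 ≡ 121 (mod 159)
  44^16 ≡ 121² = 14641 ≡ 13 (mod 159)
  44^32 ≡ 13² = 169 ≡ 10 (mod 159)
  44^64 ≡ 10² = 100 ≡ 100 (mod 159)
  44^128 ≡ 100² = 10000 ≡ 142 (mod 159)
196 = 128 + 64 + 4, so 44^196 = 44^128 × 44^64 × 44^4 ≡ 142 × 100 × 148 (mod 159)
Multiplying step by step:
  142 × 100 = 14200 ≡ 49 (mod 159)
  49 × 148 = 7252 ≡ 97 (mod 159)
Result: 44^196 ≡ 97 (mod 159)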